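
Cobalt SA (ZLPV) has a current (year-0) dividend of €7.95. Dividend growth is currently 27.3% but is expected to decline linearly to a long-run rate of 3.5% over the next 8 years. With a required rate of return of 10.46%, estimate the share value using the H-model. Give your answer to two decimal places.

H-model: P₀ = D₀[(1+g_L) + H(g_S−g_L)]/(r−g_L), with H = 8/2 = 4.
P₀ = 7.95 × [(1+0.035) + 4×(0.273−0.035)] / (0.1046−0.035)
   = 7.95 × 1.9870 / 0.0696 = 226.9634

€226.96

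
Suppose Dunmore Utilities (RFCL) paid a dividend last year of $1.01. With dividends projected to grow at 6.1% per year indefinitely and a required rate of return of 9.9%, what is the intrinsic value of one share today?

$28.20

Gordon growth model: P₀ = D₁/(r − g). D₁ = 1.01 × (1 + 0.061) = 1.0716.
P₀ = 1.0716 / (0.099 − 0.061) = 1.0716 / 0.038 = 28.2003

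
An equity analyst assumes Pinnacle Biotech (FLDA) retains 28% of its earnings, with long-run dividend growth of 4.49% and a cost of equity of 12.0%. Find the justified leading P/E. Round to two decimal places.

9.59

Payout ratio b = 1 − 0.28 = 0.72.
Justified leading P/E = b/(r−g) = 0.72/(0.12−0.0449) = 9.5872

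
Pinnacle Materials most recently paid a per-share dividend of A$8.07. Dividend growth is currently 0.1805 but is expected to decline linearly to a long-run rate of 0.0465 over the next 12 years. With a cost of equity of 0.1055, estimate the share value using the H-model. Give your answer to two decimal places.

H-model: P₀ = D₀[(1+g_L) + H(g_S−g_L)]/(r−g_L), with H = 12/2 = 6.
P₀ = 8.07 × [(1+0.0465) + 6×(0.1805−0.0465)] / (0.1055−0.0465)
   = 8.07 × 1.8505 / 0.059 = 253.1108

A$253.11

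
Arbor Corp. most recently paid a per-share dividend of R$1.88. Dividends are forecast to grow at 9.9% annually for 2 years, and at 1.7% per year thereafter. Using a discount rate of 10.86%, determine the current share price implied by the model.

Two-stage DDM. Project D₁…D_2 at 0.099, terminal growth 0.017, discount at r = 0.1086.
D_1 = 2.0661
D_2 = 2.2707
Terminal value at t=2: TV = D_3/(r−g) = 2.3093/(0.1086−0.017) = 25.2103
P₀ = 2.0661/(1+0.1086)^1 + 2.2707/(1+0.1086)^2 + 25.2103/(1+0.1086)^2 = 24.2243

R$24.22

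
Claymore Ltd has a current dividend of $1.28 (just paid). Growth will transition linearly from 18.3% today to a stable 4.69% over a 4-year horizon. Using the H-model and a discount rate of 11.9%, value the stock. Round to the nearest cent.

H-model: P₀ = D₀[(1+g_L) + H(g_S−g_L)]/(r−g_L), with H = 4/2 = 2.
P₀ = 1.28 × [(1+0.0469) + 2×(0.183−0.0469)] / (0.119−0.0469)
   = 1.28 × 1.3191 / 0.0721 = 23.4181

$23.42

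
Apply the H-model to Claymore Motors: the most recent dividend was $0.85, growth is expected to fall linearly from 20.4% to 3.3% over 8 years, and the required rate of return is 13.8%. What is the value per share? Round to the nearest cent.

H-model: P₀ = D₀[(1+g_L) + H(g_S−g_L)]/(r−g_L), with H = 8/2 = 4.
P₀ = 0.85 × [(1+0.033) + 4×(0.204−0.033)] / (0.138−0.033)
   = 0.85 × 1.7170 / 0.105 = 13.8995

$13.90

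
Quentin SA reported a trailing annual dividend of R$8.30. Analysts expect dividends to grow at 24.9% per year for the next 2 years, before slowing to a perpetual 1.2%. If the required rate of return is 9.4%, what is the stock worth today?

R$153.81

Two-stage DDM. Project D₁…D_2 at 0.249, terminal growth 0.012, discount at r = 0.094.
D_1 = 10.3667
D_2 = 12.9480
Terminal value at t=2: TV = D_3/(r−g) = 13.1034/(0.094−0.012) = 159.7974
P₀ = 10.3667/(1+0.094)^1 + 12.9480/(1+0.094)^2 + 159.7974/(1+0.094)^2 = 153.8110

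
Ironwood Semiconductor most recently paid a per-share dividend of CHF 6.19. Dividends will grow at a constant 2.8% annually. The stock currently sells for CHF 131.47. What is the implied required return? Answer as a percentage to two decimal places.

7.64%

Rearranging the constant-growth DDM: r = D₁/P₀ + g.
D₁ = 6.19 × (1 + 0.028) = 6.3633.
r = 6.3633 / 131.47 + 0.028 = 0.04840 + 0.028 = 0.07640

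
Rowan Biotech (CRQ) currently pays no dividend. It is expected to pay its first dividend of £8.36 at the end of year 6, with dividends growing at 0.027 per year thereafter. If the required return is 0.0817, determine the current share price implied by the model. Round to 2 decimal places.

£103.20

Deferred-dividend DDM. At t=5 the remaining stream is a growing perpetuity with first payment D_6 = 8.36.
V_5 = D_6/(r−g) = 8.36/(0.0817−0.027) = 152.8336
P₀ = V_5/(1+r)^5 = 152.8336/(1+0.0817)^5 = 103.2012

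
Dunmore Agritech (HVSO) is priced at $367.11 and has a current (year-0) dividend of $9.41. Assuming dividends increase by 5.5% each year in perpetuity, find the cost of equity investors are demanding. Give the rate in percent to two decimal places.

Rearranging the constant-growth DDM: r = D₁/P₀ + g.
D₁ = 9.41 × (1 + 0.055) = 9.9276.
r = 9.9276 / 367.11 + 0.055 = 0.02704 + 0.055 = 0.08204

8.20%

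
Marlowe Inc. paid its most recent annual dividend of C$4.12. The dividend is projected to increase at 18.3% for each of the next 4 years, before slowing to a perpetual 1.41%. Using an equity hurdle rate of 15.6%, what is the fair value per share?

C$49.76

Two-stage DDM. Project D₁…D_4 at 0.183, terminal growth 0.0141, discount at r = 0.156.
D_1 = 4.8740
D_2 = 5.7659
D_3 = 6.8211
D_4 = 8.0693
Terminal value at t=4: TV = D_5/(r−g) = 8.1831/(0.156−0.0141) = 57.6680
P₀ = 4.8740/(1+0.156)^1 + 5.7659/(1+0.156)^2 + 6.8211/(1+0.156)^3 + 8.0693/(1+0.156)^4 + 57.6680/(1+0.156)^4 = 49.7576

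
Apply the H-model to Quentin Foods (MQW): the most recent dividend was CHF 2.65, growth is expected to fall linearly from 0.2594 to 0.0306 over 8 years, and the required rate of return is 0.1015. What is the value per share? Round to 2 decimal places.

H-model: P₀ = D₀[(1+g_L) + H(g_S−g_L)]/(r−g_L), with H = 8/2 = 4.
P₀ = 2.65 × [(1+0.0306) + 4×(0.2594−0.0306)] / (0.1015−0.0306)
   = 2.65 × 1.9458 / 0.0709 = 72.7274

CHF 72.73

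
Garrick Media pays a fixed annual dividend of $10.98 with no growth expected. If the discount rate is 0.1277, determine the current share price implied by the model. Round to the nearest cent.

Zero-growth DDM (perpetuity): P₀ = D/r = 10.98 / 0.1277 = 85.9828

$85.98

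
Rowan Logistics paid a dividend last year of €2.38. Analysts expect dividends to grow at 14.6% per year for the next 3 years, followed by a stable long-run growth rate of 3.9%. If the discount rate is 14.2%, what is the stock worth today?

Two-stage DDM. Project D₁…D_3 at 0.146, terminal growth 0.039, discount at r = 0.142.
D_1 = 2.7275
D_2 = 3.1257
D_3 = 3.5820
Terminal value at t=3: TV = D_4/(r−g) = 3.7217/(0.142−0.039) = 36.1334
P₀ = 2.7275/(1+0.142)^1 + 3.1257/(1+0.142)^2 + 3.5820/(1+0.142)^3 + 36.1334/(1+0.142)^3 = 31.4513

€31.45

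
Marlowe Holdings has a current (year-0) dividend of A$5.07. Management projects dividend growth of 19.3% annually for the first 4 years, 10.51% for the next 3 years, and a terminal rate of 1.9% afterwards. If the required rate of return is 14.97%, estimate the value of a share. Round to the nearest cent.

Three-stage DDM. Project D₁…D_7; terminal Gordon value at t=7 with g = 0.019; discount at r = 0.1497.
D_1 = 6.0485
D_2 = 7.2159
D_3 = 8.6085
D_4 = 10.2700
D_5 = 11.3494
D_6 = 12.5422
D_7 = 13.8604
TV_7 = 14.1237/(0.1497−0.019) = 108.0620
P₀ = Σ Dₜ/(1+r)ᵗ + TV_7/(1+r)^7 = 79.2625

A$79.26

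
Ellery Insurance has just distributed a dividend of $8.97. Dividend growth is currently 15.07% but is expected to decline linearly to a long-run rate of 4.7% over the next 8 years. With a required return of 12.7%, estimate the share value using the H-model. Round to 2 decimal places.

$163.90

H-model: P₀ = D₀[(1+g_L) + H(g_S−g_L)]/(r−g_L), with H = 8/2 = 4.
P₀ = 8.97 × [(1+0.047) + 4×(0.1507−0.047)] / (0.127−0.047)
   = 8.97 × 1.4618 / 0.08 = 163.9043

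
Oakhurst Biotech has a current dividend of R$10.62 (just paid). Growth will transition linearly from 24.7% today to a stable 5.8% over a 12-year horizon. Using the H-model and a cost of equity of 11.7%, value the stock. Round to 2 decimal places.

R$394.56

H-model: P₀ = D₀[(1+g_L) + H(g_S−g_L)]/(r−g_L), with H = 12/2 = 6.
P₀ = 10.62 × [(1+0.058) + 6×(0.247−0.058)] / (0.117−0.058)
   = 10.62 × 2.1920 / 0.059 = 394.5600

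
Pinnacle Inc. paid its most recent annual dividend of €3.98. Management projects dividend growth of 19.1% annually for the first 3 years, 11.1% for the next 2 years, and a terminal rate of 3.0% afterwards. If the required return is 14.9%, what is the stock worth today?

€57.14

Three-stage DDM. Project D₁…D_5; terminal Gordon value at t=5 with g = 0.03; discount at r = 0.149.
D_1 = 4.7402
D_2 = 5.6456
D_3 = 6.7239
D_4 = 7.4702
D_5 = 8.2994
TV_5 = 8.5484/(0.149−0.03) = 71.8351
P₀ = Σ Dₜ/(1+r)ᵗ + TV_5/(1+r)^5 = 57.1351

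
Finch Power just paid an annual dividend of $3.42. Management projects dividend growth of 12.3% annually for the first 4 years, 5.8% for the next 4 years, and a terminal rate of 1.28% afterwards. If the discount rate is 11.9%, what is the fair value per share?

Three-stage DDM. Project D₁…D_8; terminal Gordon value at t=8 with g = 0.0128; discount at r = 0.119.
D_1 = 3.8407
D_2 = 4.3131
D_3 = 4.8436
D_4 = 5.4393
D_5 = 5.7548
D_6 = 6.0886
D_7 = 6.4417
D_8 = 6.8153
TV_8 = 6.9026/(0.119−0.0128) = 64.9961
P₀ = Σ Dₜ/(1+r)ᵗ + TV_8/(1+r)^8 = 52.3276

$52.33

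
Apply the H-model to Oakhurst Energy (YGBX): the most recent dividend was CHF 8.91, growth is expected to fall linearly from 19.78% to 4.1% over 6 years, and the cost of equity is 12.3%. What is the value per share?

CHF 164.23

H-model: P₀ = D₀[(1+g_L) + H(g_S−g_L)]/(r−g_L), with H = 6/2 = 3.
P₀ = 8.91 × [(1+0.041) + 3×(0.1978−0.041)] / (0.123−0.041)
   = 8.91 × 1.5114 / 0.082 = 164.2265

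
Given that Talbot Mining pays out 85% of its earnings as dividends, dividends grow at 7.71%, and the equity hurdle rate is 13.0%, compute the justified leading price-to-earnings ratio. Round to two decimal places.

16.07

Justified leading P/E = b/(r−g) = 0.85/(0.13−0.0771) = 16.0681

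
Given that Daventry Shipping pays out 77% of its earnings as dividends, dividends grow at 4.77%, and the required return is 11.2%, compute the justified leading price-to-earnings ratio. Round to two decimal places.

11.98

Justified leading P/E = b/(r−g) = 0.77/(0.112−0.0477) = 11.9751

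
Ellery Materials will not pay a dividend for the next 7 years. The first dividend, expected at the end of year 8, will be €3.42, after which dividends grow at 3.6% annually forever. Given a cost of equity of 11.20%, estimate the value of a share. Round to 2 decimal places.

Deferred-dividend DDM. At t=7 the remaining stream is a growing perpetuity with first payment D_8 = 3.42.
V_7 = D_8/(r−g) = 3.42/(0.112−0.036) = 45.0000
P₀ = V_7/(1+r)^7 = 45.0000/(1+0.112)^7 = 21.4032

€21.40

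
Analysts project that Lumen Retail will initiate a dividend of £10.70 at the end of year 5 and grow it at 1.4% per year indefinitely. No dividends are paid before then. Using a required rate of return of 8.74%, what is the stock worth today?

£104.26

Deferred-dividend DDM. At t=4 the remaining stream is a growing perpetuity with first payment D_5 = 10.70.
V_4 = D_5/(r−g) = 10.70/(0.0874−0.014) = 145.7766
P₀ = V_4/(1+r)^4 = 145.7766/(1+0.0874)^4 = 104.2630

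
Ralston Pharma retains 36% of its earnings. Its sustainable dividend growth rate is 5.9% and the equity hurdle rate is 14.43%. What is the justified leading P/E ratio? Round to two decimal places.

7.50

Payout ratio b = 1 − 0.36 = 0.64.
Justified leading P/E = b/(r−g) = 0.64/(0.1443−0.059) = 7.5029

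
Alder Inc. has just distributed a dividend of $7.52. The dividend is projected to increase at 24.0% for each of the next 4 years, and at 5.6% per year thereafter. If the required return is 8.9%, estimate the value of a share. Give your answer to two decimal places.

$446.58

Two-stage DDM. Project D₁…D_4 at 0.24, terminal growth 0.056, discount at r = 0.089.
D_1 = 9.3248
D_2 = 11.5628
D_3 = 14.3378
D_4 = 17.7789
Terminal value at t=4: TV = D_5/(r−g) = 18.7745/(0.089−0.056) = 568.9244
P₀ = 9.3248/(1+0.089)^1 + 11.5628/(1+0.089)^2 + 14.3378/(1+0.089)^3 + 17.7789/(1+0.089)^4 + 568.9244/(1+0.089)^4 = 446.5789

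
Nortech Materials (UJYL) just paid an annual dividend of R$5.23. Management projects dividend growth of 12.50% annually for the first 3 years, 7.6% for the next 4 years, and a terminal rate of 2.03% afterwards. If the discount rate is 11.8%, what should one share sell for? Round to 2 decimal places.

Three-stage DDM. Project D₁…D_7; terminal Gordon value at t=7 with g = 0.0203; discount at r = 0.118.
D_1 = 5.8838
D_2 = 6.6192
D_3 = 7.4466
D_4 = 8.0126
D_5 = 8.6215
D_6 = 9.2768
D_7 = 9.9818
TV_7 = 10.1844/(0.118−0.0203) = 104.2417
P₀ = Σ Dₜ/(1+r)ᵗ + TV_7/(1+r)^7 = 83.0219

R$83.02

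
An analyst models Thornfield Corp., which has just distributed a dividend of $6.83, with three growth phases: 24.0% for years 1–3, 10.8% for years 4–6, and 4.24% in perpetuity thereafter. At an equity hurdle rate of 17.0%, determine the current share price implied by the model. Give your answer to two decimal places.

$101.35

Three-stage DDM. Project D₁…D_6; terminal Gordon value at t=6 with g = 0.0424; discount at r = 0.17.
D_1 = 8.4692
D_2 = 10.5018
D_3 = 13.0222
D_4 = 14.4286
D_5 = 15.9869
D_6 = 17.7135
TV_6 = 18.4646/(0.17−0.0424) = 144.7067
P₀ = Σ Dₜ/(1+r)ᵗ + TV_6/(1+r)^6 = 101.3504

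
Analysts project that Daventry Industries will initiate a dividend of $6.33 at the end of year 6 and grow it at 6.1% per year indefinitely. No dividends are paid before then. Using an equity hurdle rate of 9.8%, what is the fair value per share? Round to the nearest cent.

Deferred-dividend DDM. At t=5 the remaining stream is a growing perpetuity with first payment D_6 = 6.33.
V_5 = D_6/(r−g) = 6.33/(0.098−0.061) = 171.0811
P₀ = V_5/(1+r)^5 = 171.0811/(1+0.098)^5 = 107.1989

$107.20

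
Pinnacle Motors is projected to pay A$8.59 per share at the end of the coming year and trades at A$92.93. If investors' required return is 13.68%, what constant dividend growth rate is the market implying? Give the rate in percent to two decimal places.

4.44%

From P₀ = D₁/(r − g), the implied growth is g = r − D₁/P₀.
g = 0.1368 − 8.59/92.93 = 0.1368 − 0.09244 = 0.04436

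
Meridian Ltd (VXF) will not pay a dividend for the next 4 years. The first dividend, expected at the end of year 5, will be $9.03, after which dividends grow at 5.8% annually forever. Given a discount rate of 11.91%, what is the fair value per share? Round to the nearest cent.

Deferred-dividend DDM. At t=4 the remaining stream is a growing perpetuity with first payment D_5 = 9.03.
V_4 = D_5/(r−g) = 9.03/(0.1191−0.058) = 147.7905
P₀ = V_4/(1+r)^4 = 147.7905/(1+0.1191)^4 = 94.2260

$94.23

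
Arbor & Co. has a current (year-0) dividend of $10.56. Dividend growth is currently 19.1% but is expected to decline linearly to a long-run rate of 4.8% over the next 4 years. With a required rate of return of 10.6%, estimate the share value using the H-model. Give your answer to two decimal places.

H-model: P₀ = D₀[(1+g_L) + H(g_S−g_L)]/(r−g_L), with H = 4/2 = 2.
P₀ = 10.56 × [(1+0.048) + 2×(0.191−0.048)] / (0.106−0.048)
   = 10.56 × 1.3340 / 0.058 = 242.8800

$242.88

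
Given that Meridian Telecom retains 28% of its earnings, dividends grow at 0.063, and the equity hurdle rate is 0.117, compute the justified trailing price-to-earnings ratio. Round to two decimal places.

Payout ratio b = 1 − 0.28 = 0.72.
Justified trailing P/E = b(1+g)/(r−g) = 0.72×(1+0.063)/(0.117−0.063) = 14.1733

14.17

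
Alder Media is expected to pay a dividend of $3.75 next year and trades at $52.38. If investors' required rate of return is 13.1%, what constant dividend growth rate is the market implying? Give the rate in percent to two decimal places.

From P₀ = D₁/(r − g), the implied growth is g = r − D₁/P₀.
g = 0.131 − 3.75/52.38 = 0.131 − 0.07159 = 0.05941

5.94%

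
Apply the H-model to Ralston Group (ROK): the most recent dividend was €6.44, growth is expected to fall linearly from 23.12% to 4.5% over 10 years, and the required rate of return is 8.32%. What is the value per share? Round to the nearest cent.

H-model: P₀ = D₀[(1+g_L) + H(g_S−g_L)]/(r−g_L), with H = 10/2 = 5.
P₀ = 6.44 × [(1+0.045) + 5×(0.2312−0.045)] / (0.0832−0.045)
   = 6.44 × 1.9760 / 0.0382 = 333.1267

€333.13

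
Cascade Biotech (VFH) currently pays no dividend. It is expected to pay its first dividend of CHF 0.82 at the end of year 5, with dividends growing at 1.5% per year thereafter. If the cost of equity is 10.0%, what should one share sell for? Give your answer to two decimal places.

Deferred-dividend DDM. At t=4 the remaining stream is a growing perpetuity with first payment D_5 = 0.82.
V_4 = D_5/(r−g) = 0.82/(0.1−0.015) = 9.6471
P₀ = V_4/(1+r)^4 = 9.6471/(1+0.1)^4 = 6.5891

CHF 6.59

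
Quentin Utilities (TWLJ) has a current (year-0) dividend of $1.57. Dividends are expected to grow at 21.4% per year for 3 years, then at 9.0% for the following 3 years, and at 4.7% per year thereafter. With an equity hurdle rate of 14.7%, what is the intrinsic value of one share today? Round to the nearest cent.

$27.06

Three-stage DDM. Project D₁…D_6; terminal Gordon value at t=6 with g = 0.047; discount at r = 0.147.
D_1 = 1.9060
D_2 = 2.3139
D_3 = 2.8090
D_4 = 3.0618
D_5 = 3.3374
D_6 = 3.6378
TV_6 = 3.8087/(0.147−0.047) = 38.0874
P₀ = Σ Dₜ/(1+r)ᵗ + TV_6/(1+r)^6 = 27.0560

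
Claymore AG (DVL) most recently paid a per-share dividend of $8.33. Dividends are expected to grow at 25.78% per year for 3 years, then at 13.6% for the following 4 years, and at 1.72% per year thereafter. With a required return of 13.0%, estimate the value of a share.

$183.46

Three-stage DDM. Project D₁…D_7; terminal Gordon value at t=7 with g = 0.0172; discount at r = 0.13.
D_1 = 10.4775
D_2 = 13.1786
D_3 = 16.5760
D_4 = 18.8303
D_5 = 21.3913
D_6 = 24.3005
D_7 = 27.6053
TV_7 = 28.0802/(0.13−0.0172) = 248.9375
P₀ = Σ Dₜ/(1+r)ᵗ + TV_7/(1+r)^7 = 183.4596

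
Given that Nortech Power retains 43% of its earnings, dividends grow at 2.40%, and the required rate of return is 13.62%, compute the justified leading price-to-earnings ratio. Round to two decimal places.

Payout ratio b = 1 − 0.43 = 0.57.
Justified leading P/E = b/(r−g) = 0.57/(0.1362−0.024) = 5.0802

5.08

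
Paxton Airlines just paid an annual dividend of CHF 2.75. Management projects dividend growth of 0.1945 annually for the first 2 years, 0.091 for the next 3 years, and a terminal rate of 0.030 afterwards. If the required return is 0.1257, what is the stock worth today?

CHF 45.08

Three-stage DDM. Project D₁…D_5; terminal Gordon value at t=5 with g = 0.03; discount at r = 0.1257.
D_1 = 3.2849
D_2 = 3.9238
D_3 = 4.2808
D_4 = 4.6704
D_5 = 5.0954
TV_5 = 5.2483/(0.1257−0.03) = 54.8409
P₀ = Σ Dₜ/(1+r)ᵗ + TV_5/(1+r)^5 = 45.0810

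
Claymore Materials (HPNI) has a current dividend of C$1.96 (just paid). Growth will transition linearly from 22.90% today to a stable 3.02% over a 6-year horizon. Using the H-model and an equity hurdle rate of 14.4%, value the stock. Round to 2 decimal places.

H-model: P₀ = D₀[(1+g_L) + H(g_S−g_L)]/(r−g_L), with H = 6/2 = 3.
P₀ = 1.96 × [(1+0.0302) + 3×(0.229−0.0302)] / (0.144−0.0302)
   = 1.96 × 1.6266 / 0.1138 = 28.0153

C$28.02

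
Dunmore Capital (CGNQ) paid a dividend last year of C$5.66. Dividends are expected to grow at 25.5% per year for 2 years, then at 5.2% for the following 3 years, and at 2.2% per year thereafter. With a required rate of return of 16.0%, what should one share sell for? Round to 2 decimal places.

Three-stage DDM. Project D₁…D_5; terminal Gordon value at t=5 with g = 0.022; discount at r = 0.16.
D_1 = 7.1033
D_2 = 8.9146
D_3 = 9.3782
D_4 = 9.8659
D_5 = 10.3789
TV_5 = 10.6072/(0.16−0.022) = 76.8640
P₀ = Σ Dₜ/(1+r)ᵗ + TV_5/(1+r)^5 = 65.7431

C$65.74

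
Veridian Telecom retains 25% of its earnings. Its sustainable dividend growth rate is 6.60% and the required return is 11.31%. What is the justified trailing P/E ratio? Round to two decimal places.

16.97

Payout ratio b = 1 − 0.25 = 0.75.
Justified trailing P/E = b(1+g)/(r−g) = 0.75×(1+0.066)/(0.1131−0.066) = 16.9745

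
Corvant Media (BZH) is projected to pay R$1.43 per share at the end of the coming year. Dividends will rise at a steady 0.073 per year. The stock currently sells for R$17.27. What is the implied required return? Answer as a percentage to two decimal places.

Rearranging the constant-growth DDM: r = D₁/P₀ + g.
r = 1.4300 / 17.27 + 0.073 = 0.08280 + 0.073 = 0.15580

15.58%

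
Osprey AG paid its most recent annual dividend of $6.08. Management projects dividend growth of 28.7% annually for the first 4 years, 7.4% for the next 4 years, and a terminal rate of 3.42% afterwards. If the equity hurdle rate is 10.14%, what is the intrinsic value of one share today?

Three-stage DDM. Project D₁…D_8; terminal Gordon value at t=8 with g = 0.0342; discount at r = 0.1014.
D_1 = 7.8250
D_2 = 10.0707
D_3 = 12.9610
D_4 = 16.6808
D_5 = 17.9152
D_6 = 19.2409
D_7 = 20.6648
D_8 = 22.1940
TV_8 = 22.9530/(0.1014−0.0342) = 341.5625
P₀ = Σ Dₜ/(1+r)ᵗ + TV_8/(1+r)^8 = 236.7617

$236.76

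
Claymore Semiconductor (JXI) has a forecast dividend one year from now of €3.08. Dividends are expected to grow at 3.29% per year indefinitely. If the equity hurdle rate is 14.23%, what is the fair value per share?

Gordon growth model: P₀ = D₁/(r − g), with D₁ = 3.08 given directly.
P₀ = 3.0800 / (0.1423 − 0.0329) = 3.0800 / 0.1094 = 28.1536

€28.15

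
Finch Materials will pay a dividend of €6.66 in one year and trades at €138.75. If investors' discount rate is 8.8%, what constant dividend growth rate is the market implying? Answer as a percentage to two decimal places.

From P₀ = D₁/(r − g), the implied growth is g = r − D₁/P₀.
g = 0.088 − 6.66/138.75 = 0.088 − 0.04800 = 0.04000

4.00%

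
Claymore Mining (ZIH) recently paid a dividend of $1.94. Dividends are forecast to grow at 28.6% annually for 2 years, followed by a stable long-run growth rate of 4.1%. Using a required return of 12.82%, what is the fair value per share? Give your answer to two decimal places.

Two-stage DDM. Project D₁…D_2 at 0.286, terminal growth 0.041, discount at r = 0.1282.
D_1 = 2.4948
D_2 = 3.2084
Terminal value at t=2: TV = D_3/(r−g) = 3.3399/(0.1282−0.041) = 38.3017
P₀ = 2.4948/(1+0.1282)^1 + 3.2084/(1+0.1282)^2 + 38.3017/(1+0.1282)^2 = 34.8236

$34.82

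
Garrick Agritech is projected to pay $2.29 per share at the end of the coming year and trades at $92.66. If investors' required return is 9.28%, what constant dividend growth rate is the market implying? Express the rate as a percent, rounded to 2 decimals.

6.81%

From P₀ = D₁/(r − g), the implied growth is g = r − D₁/P₀.
g = 0.0928 − 2.29/92.66 = 0.0928 − 0.02471 = 0.06809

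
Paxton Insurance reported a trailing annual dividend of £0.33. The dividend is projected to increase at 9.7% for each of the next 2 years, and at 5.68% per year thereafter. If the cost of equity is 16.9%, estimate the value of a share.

£3.34

Two-stage DDM. Project D₁…D_2 at 0.097, terminal growth 0.0568, discount at r = 0.169.
D_1 = 0.3620
D_2 = 0.3971
Terminal value at t=2: TV = D_3/(r−g) = 0.4197/(0.169−0.0568) = 3.7405
P₀ = 0.3620/(1+0.169)^1 + 0.3971/(1+0.169)^2 + 3.7405/(1+0.169)^2 = 3.3374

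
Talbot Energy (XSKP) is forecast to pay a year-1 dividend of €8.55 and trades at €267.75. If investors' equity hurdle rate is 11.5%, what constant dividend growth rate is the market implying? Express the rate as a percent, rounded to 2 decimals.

8.31%

From P₀ = D₁/(r − g), the implied growth is g = r − D₁/P₀.
g = 0.115 − 8.55/267.75 = 0.115 − 0.03193 = 0.08307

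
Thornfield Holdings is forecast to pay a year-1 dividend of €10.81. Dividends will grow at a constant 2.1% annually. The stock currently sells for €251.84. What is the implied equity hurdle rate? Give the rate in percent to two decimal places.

6.39%

Rearranging the constant-growth DDM: r = D₁/P₀ + g.
r = 10.8100 / 251.84 + 0.021 = 0.04292 + 0.021 = 0.06392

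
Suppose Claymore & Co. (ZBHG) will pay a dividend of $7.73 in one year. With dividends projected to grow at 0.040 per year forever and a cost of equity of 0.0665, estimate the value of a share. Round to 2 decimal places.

$291.70

Gordon growth model: P₀ = D₁/(r − g), with D₁ = 7.73 given directly.
P₀ = 7.7300 / (0.0665 − 0.04) = 7.7300 / 0.0265 = 291.6981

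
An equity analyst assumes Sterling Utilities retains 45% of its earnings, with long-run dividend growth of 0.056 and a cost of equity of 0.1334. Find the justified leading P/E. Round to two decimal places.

Payout ratio b = 1 − 0.45 = 0.55.
Justified leading P/E = b/(r−g) = 0.55/(0.1334−0.056) = 7.1059

7.11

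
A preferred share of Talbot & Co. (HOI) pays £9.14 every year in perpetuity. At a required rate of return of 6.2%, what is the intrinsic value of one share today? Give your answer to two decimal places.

Zero-growth DDM (perpetuity): P₀ = D/r = 9.14 / 0.062 = 147.4194

£147.42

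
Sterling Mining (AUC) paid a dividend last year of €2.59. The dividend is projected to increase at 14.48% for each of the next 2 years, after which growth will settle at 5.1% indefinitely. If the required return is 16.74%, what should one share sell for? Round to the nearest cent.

€27.52

Two-stage DDM. Project D₁…D_2 at 0.1448, terminal growth 0.051, discount at r = 0.1674.
D_1 = 2.9650
D_2 = 3.3944
Terminal value at t=2: TV = D_3/(r−g) = 3.5675/(0.1674−0.051) = 30.6485
P₀ = 2.9650/(1+0.1674)^1 + 3.3944/(1+0.1674)^2 + 30.6485/(1+0.1674)^2 = 27.5195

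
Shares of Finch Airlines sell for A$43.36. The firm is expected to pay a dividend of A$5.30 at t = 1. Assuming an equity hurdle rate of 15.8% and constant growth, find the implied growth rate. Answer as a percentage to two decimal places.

3.58%

From P₀ = D₁/(r − g), the implied growth is g = r − D₁/P₀.
g = 0.158 − 5.30/43.36 = 0.158 − 0.12223 = 0.03577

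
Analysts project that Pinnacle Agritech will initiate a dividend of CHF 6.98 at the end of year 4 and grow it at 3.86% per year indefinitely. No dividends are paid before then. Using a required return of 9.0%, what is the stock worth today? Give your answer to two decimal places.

CHF 104.86

Deferred-dividend DDM. At t=3 the remaining stream is a growing perpetuity with first payment D_4 = 6.98.
V_3 = D_4/(r−g) = 6.98/(0.09−0.0386) = 135.7977
P₀ = V_3/(1+r)^3 = 135.7977/(1+0.09)^3 = 104.8607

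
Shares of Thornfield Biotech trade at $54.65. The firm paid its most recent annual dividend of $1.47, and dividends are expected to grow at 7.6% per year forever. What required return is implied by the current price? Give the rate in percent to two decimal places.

Rearranging the constant-growth DDM: r = D₁/P₀ + g.
D₁ = 1.47 × (1 + 0.076) = 1.5817.
r = 1.5817 / 54.65 + 0.076 = 0.02894 + 0.076 = 0.10494

10.49%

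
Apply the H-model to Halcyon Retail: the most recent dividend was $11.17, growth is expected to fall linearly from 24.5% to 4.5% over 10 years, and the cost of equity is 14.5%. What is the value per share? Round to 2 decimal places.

$228.43

H-model: P₀ = D₀[(1+g_L) + H(g_S−g_L)]/(r−g_L), with H = 10/2 = 5.
P₀ = 11.17 × [(1+0.045) + 5×(0.245−0.045)] / (0.145−0.045)
   = 11.17 × 2.0450 / 0.1 = 228.4265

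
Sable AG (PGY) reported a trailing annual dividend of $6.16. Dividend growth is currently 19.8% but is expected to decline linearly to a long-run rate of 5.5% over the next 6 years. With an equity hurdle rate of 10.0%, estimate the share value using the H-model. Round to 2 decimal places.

$203.14

H-model: P₀ = D₀[(1+g_L) + H(g_S−g_L)]/(r−g_L), with H = 6/2 = 3.
P₀ = 6.16 × [(1+0.055) + 3×(0.198−0.055)] / (0.1−0.055)
   = 6.16 × 1.4840 / 0.045 = 203.1431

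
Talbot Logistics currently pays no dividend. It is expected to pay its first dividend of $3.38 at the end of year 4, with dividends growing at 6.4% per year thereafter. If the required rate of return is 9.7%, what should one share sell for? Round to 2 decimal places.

$77.59

Deferred-dividend DDM. At t=3 the remaining stream is a growing perpetuity with first payment D_4 = 3.38.
V_3 = D_4/(r−g) = 3.38/(0.097−0.064) = 102.4242
P₀ = V_3/(1+r)^3 = 102.4242/(1+0.097)^3 = 77.5859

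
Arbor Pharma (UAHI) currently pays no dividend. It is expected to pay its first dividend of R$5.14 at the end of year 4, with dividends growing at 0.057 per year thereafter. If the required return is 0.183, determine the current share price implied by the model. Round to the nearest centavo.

R$24.64

Deferred-dividend DDM. At t=3 the remaining stream is a growing perpetuity with first payment D_4 = 5.14.
V_3 = D_4/(r−g) = 5.14/(0.183−0.057) = 40.7937
P₀ = V_3/(1+r)^3 = 40.7937/(1+0.183)^3 = 24.6399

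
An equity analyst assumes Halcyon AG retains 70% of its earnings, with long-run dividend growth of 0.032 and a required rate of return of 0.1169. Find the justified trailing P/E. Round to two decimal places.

Payout ratio b = 1 − 0.70 = 0.30.
Justified trailing P/E = b(1+g)/(r−g) = 0.30×(1+0.032)/(0.1169−0.032) = 3.6466

3.65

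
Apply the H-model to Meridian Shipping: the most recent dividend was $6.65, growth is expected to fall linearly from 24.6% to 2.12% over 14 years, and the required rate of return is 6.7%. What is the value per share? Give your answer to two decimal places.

$376.76

H-model: P₀ = D₀[(1+g_L) + H(g_S−g_L)]/(r−g_L), with H = 14/2 = 7.
P₀ = 6.65 × [(1+0.0212) + 7×(0.246−0.0212)] / (0.067−0.0212)
   = 6.65 × 2.5948 / 0.0458 = 376.7559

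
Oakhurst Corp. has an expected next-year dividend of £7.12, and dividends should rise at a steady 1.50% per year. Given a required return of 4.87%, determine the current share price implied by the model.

Gordon growth model: P₀ = D₁/(r − g), with D₁ = 7.12 given directly.
P₀ = 7.1200 / (0.0487 − 0.015) = 7.1200 / 0.0337 = 211.2760

£211.28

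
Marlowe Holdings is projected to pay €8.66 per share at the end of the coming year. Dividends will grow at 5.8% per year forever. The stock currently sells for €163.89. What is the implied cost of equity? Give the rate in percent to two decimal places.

Rearranging the constant-growth DDM: r = D₁/P₀ + g.
r = 8.6600 / 163.89 + 0.058 = 0.05284 + 0.058 = 0.11084

11.08%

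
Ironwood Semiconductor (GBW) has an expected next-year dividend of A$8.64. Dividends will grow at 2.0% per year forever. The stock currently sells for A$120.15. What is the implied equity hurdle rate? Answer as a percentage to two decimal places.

9.19%

Rearranging the constant-growth DDM: r = D₁/P₀ + g.
r = 8.6400 / 120.15 + 0.02 = 0.07191 + 0.02 = 0.09191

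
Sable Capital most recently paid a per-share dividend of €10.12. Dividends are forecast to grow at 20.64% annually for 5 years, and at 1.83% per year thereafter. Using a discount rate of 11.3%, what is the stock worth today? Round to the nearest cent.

€227.67

Two-stage DDM. Project D₁…D_5 at 0.2064, terminal growth 0.0183, discount at r = 0.113.
D_1 = 12.2088
D_2 = 14.7287
D_3 = 17.7687
D_4 = 21.4361
D_5 = 25.8605
Terminal value at t=5: TV = D_6/(r−g) = 26.3338/(0.113−0.0183) = 278.0756
P₀ = 12.2088/(1+0.113)^1 + 14.7287/(1+0.113)^2 + 17.7687/(1+0.113)^3 + 21.4361/(1+0.113)^4 + 25.8605/(1+0.113)^5 + 278.0756/(1+0.113)^5 = 227.6690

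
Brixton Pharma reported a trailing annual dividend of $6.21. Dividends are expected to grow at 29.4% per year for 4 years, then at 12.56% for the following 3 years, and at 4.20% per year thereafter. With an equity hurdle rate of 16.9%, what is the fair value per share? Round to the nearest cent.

$126.46

Three-stage DDM. Project D₁…D_7; terminal Gordon value at t=7 with g = 0.042; discount at r = 0.169.
D_1 = 8.0357
D_2 = 10.3982
D_3 = 13.4553
D_4 = 17.4112
D_5 = 19.5980
D_6 = 22.0596
D_7 = 24.8302
TV_7 = 25.8731/(0.169−0.042) = 203.7253
P₀ = Σ Dₜ/(1+r)ᵗ + TV_7/(1+r)^7 = 126.4610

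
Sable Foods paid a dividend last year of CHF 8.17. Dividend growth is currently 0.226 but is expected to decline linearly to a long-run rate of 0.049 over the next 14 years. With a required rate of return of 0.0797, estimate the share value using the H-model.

H-model: P₀ = D₀[(1+g_L) + H(g_S−g_L)]/(r−g_L), with H = 14/2 = 7.
P₀ = 8.17 × [(1+0.049) + 7×(0.226−0.049)] / (0.0797−0.049)
   = 8.17 × 2.2880 / 0.0307 = 608.8912

CHF 608.89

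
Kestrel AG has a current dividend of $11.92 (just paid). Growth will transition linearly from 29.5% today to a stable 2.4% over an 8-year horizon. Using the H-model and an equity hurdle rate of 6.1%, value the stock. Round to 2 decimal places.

H-model: P₀ = D₀[(1+g_L) + H(g_S−g_L)]/(r−g_L), with H = 8/2 = 4.
P₀ = 11.92 × [(1+0.024) + 4×(0.295−0.024)] / (0.061−0.024)
   = 11.92 × 2.1080 / 0.037 = 679.1178

$679.12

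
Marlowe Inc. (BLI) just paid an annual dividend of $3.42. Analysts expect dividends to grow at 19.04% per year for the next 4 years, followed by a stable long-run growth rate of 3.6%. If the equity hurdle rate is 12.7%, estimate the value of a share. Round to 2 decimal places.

$64.18

Two-stage DDM. Project D₁…D_4 at 0.1904, terminal growth 0.036, discount at r = 0.127.
D_1 = 4.0712
D_2 = 4.8463
D_3 = 5.7691
D_4 = 6.8675
Terminal value at t=4: TV = D_5/(r−g) = 7.1147/(0.127−0.036) = 78.1837
P₀ = 4.0712/(1+0.127)^1 + 4.8463/(1+0.127)^2 + 5.7691/(1+0.127)^3 + 6.8675/(1+0.127)^4 + 78.1837/(1+0.127)^4 = 64.1794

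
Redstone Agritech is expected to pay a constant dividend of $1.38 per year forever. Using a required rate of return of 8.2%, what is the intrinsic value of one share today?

Zero-growth DDM (perpetuity): P₀ = D/r = 1.38 / 0.082 = 16.8293

$16.83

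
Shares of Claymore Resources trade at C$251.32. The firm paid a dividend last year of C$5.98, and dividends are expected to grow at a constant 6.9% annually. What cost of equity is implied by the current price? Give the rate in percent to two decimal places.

9.44%

Rearranging the constant-growth DDM: r = D₁/P₀ + g.
D₁ = 5.98 × (1 + 0.069) = 6.3926.
r = 6.3926 / 251.32 + 0.069 = 0.02544 + 0.069 = 0.09444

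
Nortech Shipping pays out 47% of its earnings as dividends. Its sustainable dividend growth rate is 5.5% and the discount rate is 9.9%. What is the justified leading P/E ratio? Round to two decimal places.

Justified leading P/E = b/(r−g) = 0.47/(0.099−0.055) = 10.6818

10.68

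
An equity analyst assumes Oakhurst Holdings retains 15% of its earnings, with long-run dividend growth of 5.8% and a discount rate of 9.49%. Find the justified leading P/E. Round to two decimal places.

23.04

Payout ratio b = 1 − 0.15 = 0.85.
Justified leading P/E = b/(r−g) = 0.85/(0.0949−0.058) = 23.0352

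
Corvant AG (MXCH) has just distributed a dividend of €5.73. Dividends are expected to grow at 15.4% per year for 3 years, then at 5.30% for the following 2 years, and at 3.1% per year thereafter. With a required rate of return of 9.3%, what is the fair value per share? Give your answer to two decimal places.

€136.02

Three-stage DDM. Project D₁…D_5; terminal Gordon value at t=5 with g = 0.031; discount at r = 0.093.
D_1 = 6.6124
D_2 = 7.6307
D_3 = 8.8059
D_4 = 9.2726
D_5 = 9.7640
TV_5 = 10.0667/(0.093−0.031) = 162.3663
P₀ = Σ Dₜ/(1+r)ᵗ + TV_5/(1+r)^5 = 136.0242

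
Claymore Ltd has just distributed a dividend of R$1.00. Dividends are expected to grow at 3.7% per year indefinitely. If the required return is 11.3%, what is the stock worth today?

Gordon growth model: P₀ = D₁/(r − g). D₁ = 1.00 × (1 + 0.037) = 1.0370.
P₀ = 1.0370 / (0.113 − 0.037) = 1.0370 / 0.076 = 13.6447

R$13.64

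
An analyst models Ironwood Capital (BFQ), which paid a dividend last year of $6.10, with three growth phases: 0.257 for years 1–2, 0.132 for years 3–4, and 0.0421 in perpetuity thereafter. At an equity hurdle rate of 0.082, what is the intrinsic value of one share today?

$268.30

Three-stage DDM. Project D₁…D_4; terminal Gordon value at t=4 with g = 0.0421; discount at r = 0.082.
D_1 = 7.6677
D_2 = 9.6383
D_3 = 10.9106
D_4 = 12.3507
TV_4 = 12.8707/(0.082−0.0421) = 322.5743
P₀ = Σ Dₜ/(1+r)ᵗ + TV_4/(1+r)^4 = 268.2973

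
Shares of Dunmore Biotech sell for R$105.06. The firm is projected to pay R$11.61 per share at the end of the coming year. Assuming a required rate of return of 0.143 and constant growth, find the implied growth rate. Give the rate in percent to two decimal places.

3.25%

From P₀ = D₁/(r − g), the implied growth is g = r − D₁/P₀.
g = 0.143 − 11.61/105.06 = 0.143 − 0.11051 = 0.03249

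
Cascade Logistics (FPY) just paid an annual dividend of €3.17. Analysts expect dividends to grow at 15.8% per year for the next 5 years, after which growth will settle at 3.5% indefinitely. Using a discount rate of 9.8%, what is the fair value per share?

€86.60

Two-stage DDM. Project D₁…D_5 at 0.158, terminal growth 0.035, discount at r = 0.098.
D_1 = 3.6709
D_2 = 4.2509
D_3 = 4.9225
D_4 = 5.7002
D_5 = 6.6009
Terminal value at t=5: TV = D_6/(r−g) = 6.8319/(0.098−0.035) = 108.4431
P₀ = 3.6709/(1+0.098)^1 + 4.2509/(1+0.098)^2 + 4.9225/(1+0.098)^3 + 5.7002/(1+0.098)^4 + 6.6009/(1+0.098)^5 + 108.4431/(1+0.098)^5 = 86.5957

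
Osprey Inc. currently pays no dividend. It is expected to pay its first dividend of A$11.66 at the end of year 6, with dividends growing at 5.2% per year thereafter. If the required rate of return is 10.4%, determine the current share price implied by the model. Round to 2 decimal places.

Deferred-dividend DDM. At t=5 the remaining stream is a growing perpetuity with first payment D_6 = 11.66.
V_5 = D_6/(r−g) = 11.66/(0.104−0.052) = 224.2308
P₀ = V_5/(1+r)^5 = 224.2308/(1+0.104)^5 = 136.7256

A$136.73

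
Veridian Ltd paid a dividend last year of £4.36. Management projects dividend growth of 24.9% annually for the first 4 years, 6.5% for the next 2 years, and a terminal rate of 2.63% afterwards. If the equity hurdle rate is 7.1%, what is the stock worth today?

Three-stage DDM. Project D₁…D_6; terminal Gordon value at t=6 with g = 0.0263; discount at r = 0.071.
D_1 = 5.4456
D_2 = 6.8016
D_3 = 8.4952
D_4 = 10.6105
D_5 = 11.3002
D_6 = 12.0347
TV_6 = 12.3512/(0.071−0.0263) = 276.3136
P₀ = Σ Dₜ/(1+r)ᵗ + TV_6/(1+r)^6 = 225.0781

£225.08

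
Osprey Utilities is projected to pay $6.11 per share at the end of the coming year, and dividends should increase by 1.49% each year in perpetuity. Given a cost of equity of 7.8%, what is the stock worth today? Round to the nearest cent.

$96.83

Gordon growth model: P₀ = D₁/(r − g), with D₁ = 6.11 given directly.
P₀ = 6.1100 / (0.078 − 0.0149) = 6.1100 / 0.0631 = 96.8304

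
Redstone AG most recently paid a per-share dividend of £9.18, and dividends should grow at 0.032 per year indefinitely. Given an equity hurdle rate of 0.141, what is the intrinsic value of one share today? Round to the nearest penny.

£86.92

Gordon growth model: P₀ = D₁/(r − g). D₁ = 9.18 × (1 + 0.032) = 9.4738.
P₀ = 9.4738 / (0.141 − 0.032) = 9.4738 / 0.109 = 86.9152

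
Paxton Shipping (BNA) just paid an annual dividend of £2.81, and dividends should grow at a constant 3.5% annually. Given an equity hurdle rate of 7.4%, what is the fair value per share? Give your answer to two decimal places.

Gordon growth model: P₀ = D₁/(r − g). D₁ = 2.81 × (1 + 0.035) = 2.9083.
P₀ = 2.9083 / (0.074 − 0.035) = 2.9083 / 0.039 = 74.5731

£74.57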